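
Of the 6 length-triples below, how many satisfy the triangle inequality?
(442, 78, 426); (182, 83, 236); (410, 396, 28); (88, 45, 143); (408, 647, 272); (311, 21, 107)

(78,426,442): 78+426 > 442 → valid
(83,182,236): 83+182 > 236 → valid
(28,396,410): 28+396 > 410 → valid
(45,88,143): 45+88 ≤ 143 → not valid
(272,408,647): 272+408 > 647 → valid
(21,107,311): 21+107 ≤ 311 → not valid
4 of the 6 triples form a triangle.

4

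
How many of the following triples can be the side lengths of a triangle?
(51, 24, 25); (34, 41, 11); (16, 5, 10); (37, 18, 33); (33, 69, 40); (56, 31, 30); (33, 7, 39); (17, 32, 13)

5

(24,25,51): 24+25 ≤ 51 → not valid
(11,34,41): 11+34 > 41 → valid
(5,10,16): 5+10 ≤ 16 → not valid
(18,33,37): 18+33 > 37 → valid
(33,40,69): 33+40 > 69 → valid
(30,31,56): 30+31 > 56 → valid
(7,33,39): 7+33 > 39 → valid
(13,17,32): 13+17 ≤ 32 → not valid
5 of the 8 triples form a triangle.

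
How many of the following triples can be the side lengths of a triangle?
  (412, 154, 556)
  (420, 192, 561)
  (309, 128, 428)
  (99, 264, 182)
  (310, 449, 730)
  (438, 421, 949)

(154,412,556): 154+412 > 556 → valid
(192,420,561): 192+420 > 561 → valid
(128,309,428): 128+309 > 428 → valid
(99,182,264): 99+182 > 264 → valid
(310,449,730): 310+449 > 730 → valid
(421,438,949): 421+438 ≤ 949 → not valid
5 of the 6 triples form a triangle.

5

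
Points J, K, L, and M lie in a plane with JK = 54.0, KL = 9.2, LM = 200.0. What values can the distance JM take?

136.8 ≤ JM ≤ 263.2

The maximum is all hops collinear in one direction: 54.0 + 9.2 + 200.0 = 263.2.
The longest hop is 200.0; the others sum to 63.2. Folding the others back against it leaves at least 200.0 − 63.2 = 136.8.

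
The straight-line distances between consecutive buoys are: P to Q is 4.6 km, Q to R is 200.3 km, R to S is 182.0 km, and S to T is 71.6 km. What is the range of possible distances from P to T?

The maximum is all hops collinear in one direction: 4.6 + 200.3 + 182.0 + 71.6 = 458.5.
The longest hop is 200.3; the others sum to 258.2. Since 200.3 ≤ 258.2, the path can fold back on itself completely, so the minimum distance is 0.

0 ≤ PT ≤ 458.5 km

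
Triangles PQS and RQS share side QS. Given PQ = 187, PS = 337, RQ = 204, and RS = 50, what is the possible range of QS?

From triangle PQS: |187 − 337| < QS < 187 + 337, i.e. 150 < QS < 524.
From triangle RQS: 154 < QS < 254.
Both must hold, so QS lies in the intersection.

154 < QS < 254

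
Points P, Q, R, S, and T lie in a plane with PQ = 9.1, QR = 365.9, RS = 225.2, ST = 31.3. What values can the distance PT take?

The maximum is all hops collinear in one direction: 9.1 + 365.9 + 225.2 + 31.3 = 631.5.
The longest hop is 365.9; the others sum to 265.6. Folding the others back against it leaves at least 365.9 − 265.6 = 100.3.

100.3 ≤ PT ≤ 631.5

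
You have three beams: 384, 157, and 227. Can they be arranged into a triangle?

No

The two shorter sides sum to 384, exactly equal to the longest side 384.
That gives only a degenerate (flat) triangle — the inequality must be strict.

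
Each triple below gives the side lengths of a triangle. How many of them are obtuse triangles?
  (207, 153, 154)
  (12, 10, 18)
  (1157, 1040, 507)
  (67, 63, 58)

(207,153,154): 153²+154² = 47125 > 42849 = 207² → acute
(12,10,18): 10²+12² = 244 < 324 = 18² → obtuse
(1157,1040,507): 507²+1040² = 1338649 = 1157² → right
(67,63,58): 58²+63² = 7333 > 4489 = 67² → acute
1 of the 4 is obtuse.

1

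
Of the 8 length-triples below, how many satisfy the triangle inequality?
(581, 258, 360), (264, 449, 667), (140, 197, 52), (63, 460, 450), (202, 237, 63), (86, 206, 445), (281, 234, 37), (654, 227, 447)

5

(258,360,581): 258+360 > 581 → valid
(264,449,667): 264+449 > 667 → valid
(52,140,197): 52+140 ≤ 197 → not valid
(63,450,460): 63+450 > 460 → valid
(63,202,237): 63+202 > 237 → valid
(86,206,445): 86+206 ≤ 445 → not valid
(37,234,281): 37+234 ≤ 281 → not valid
(227,447,654): 227+447 > 654 → valid
5 of the 8 triples form a triangle.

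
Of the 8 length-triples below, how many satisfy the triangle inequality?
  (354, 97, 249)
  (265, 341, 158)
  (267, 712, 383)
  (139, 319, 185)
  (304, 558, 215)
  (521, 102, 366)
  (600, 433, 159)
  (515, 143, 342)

(97,249,354): 97+249 ≤ 354 → not valid
(158,265,341): 158+265 > 341 → valid
(267,383,712): 267+383 ≤ 712 → not valid
(139,185,319): 139+185 > 319 → valid
(215,304,558): 215+304 ≤ 558 → not valid
(102,366,521): 102+366 ≤ 521 → not valid
(159,433,600): 159+433 ≤ 600 → not valid
(143,342,515): 143+342 ≤ 515 → not valid
2 of the 8 triples form a triangle.

2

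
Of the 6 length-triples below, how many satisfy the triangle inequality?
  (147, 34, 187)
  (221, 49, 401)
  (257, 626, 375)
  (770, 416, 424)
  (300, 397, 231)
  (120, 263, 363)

(34,147,187): 34+147 ≤ 187 → not valid
(49,221,401): 49+221 ≤ 401 → not valid
(257,375,626): 257+375 > 626 → valid
(416,424,770): 416+424 > 770 → valid
(231,300,397): 231+300 > 397 → valid
(120,263,363): 120+263 > 363 → valid
4 of the 6 triples form a triangle.

4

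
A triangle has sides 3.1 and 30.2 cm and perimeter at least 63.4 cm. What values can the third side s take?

30.1 ≤ s < 33.3

Triangle inequality alone gives 27.1 < s < 33.3.
The perimeter condition gives s ≥ 63.4 − 3.1 − 30.2 = 30.1.
Intersecting the two: 30.1 ≤ s < 33.3.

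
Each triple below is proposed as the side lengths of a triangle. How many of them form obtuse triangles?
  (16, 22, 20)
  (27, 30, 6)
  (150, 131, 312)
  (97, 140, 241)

(16,22,20): 16²+20² = 656 > 484 = 22² → acute
(27,30,6): 6²+27² = 765 < 900 = 30² → obtuse
(150,131,312): 131+150 ≤ 312, not a triangle
(97,140,241): 97+140 ≤ 241, not a triangle
1 of the 4 is obtuse.

1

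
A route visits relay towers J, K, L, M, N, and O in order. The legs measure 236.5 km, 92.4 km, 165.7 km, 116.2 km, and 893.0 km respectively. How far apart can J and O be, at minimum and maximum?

The maximum is all hops collinear in one direction: 236.5 + 92.4 + 165.7 + 116.2 + 893.0 = 1503.8.
The longest hop is 893.0; the others sum to 610.8. Folding the others back against it leaves at least 893.0 − 610.8 = 282.2.

282.2 ≤ JO ≤ 1503.8 km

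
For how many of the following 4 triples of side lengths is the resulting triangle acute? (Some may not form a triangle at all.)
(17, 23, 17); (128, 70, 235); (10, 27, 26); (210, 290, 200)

2

(17,23,17): 17²+17² = 578 > 529 = 23² → acute
(128,70,235): 70+128 ≤ 235, not a triangle
(10,27,26): 10²+26² = 776 > 729 = 27² → acute
(210,290,200): 200²+210² = 84100 = 290² → right
2 of the 4 are acute.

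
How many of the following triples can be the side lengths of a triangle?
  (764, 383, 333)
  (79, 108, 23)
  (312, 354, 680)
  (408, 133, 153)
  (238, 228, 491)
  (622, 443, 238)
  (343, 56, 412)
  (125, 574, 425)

(333,383,764): 333+383 ≤ 764 → not valid
(23,79,108): 23+79 ≤ 108 → not valid
(312,354,680): 312+354 ≤ 680 → not valid
(133,153,408): 133+153 ≤ 408 → not valid
(228,238,491): 228+238 ≤ 491 → not valid
(238,443,622): 238+443 > 622 → valid
(56,343,412): 56+343 ≤ 412 → not valid
(125,425,574): 125+425 ≤ 574 → not valid
1 of the 8 triples forms a triangle.

1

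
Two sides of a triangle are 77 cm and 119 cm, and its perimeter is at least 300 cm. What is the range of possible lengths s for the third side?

104 ≤ s < 196

Triangle inequality alone gives 42 < s < 196.
The perimeter condition gives s ≥ 300 − 77 − 119 = 104.
Intersecting the two: 104 ≤ s < 196.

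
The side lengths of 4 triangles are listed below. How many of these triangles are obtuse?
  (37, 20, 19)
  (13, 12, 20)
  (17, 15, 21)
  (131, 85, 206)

(37,20,19): 19²+20² = 761 < 1369 = 37² → obtuse
(13,12,20): 12²+13² = 313 < 400 = 20² → obtuse
(17,15,21): 15²+17² = 514 > 441 = 21² → acute
(131,85,206): 85²+131² = 24386 < 42436 = 206² → obtuse
3 of the 4 are obtuse.

3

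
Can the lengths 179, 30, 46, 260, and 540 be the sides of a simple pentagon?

For a pentagon, each side must be shorter than the sum of the others.
Here the longest side is 540, but the remaining 4 sides sum to only 515.

No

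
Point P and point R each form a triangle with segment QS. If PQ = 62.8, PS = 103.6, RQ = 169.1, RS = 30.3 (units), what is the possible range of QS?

From triangle PQS: |62.8 − 103.6| < QS < 62.8 + 103.6, i.e. 40.8 < QS < 166.4.
From triangle RQS: 138.8 < QS < 199.4.
Both must hold, so QS lies in the intersection.

138.8 < QS < 166.4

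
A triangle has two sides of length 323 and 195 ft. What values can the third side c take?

128 < c < 518 (ft)

By the triangle inequality, c must be less than 323 + 195 = 518 and greater than |323 − 195| = 128.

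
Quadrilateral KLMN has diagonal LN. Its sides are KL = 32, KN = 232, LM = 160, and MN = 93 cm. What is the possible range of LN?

From triangle KLN: |32 − 232| < LN < 32 + 232, i.e. 200 < LN < 264.
From triangle MLN: 67 < LN < 253.
Both must hold, so LN lies in the intersection.

200 < LN < 253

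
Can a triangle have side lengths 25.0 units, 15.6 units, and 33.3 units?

The longest side is 33.3, and the other two sum to 40.6.
Since 40.6 > 33.3, the triangle inequality holds.

Yes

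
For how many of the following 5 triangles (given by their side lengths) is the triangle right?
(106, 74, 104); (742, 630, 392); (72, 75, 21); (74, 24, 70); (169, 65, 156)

4

(106,74,104): 74²+104² = 16292 > 11236 = 106² → acute
(742,630,392): 392²+630² = 550564 = 742² → right
(72,75,21): 21²+72² = 5625 = 75² → right
(74,24,70): 24²+70² = 5476 = 74² → right
(169,65,156): 65²+156² = 28561 = 169² → right
4 of the 5 are right.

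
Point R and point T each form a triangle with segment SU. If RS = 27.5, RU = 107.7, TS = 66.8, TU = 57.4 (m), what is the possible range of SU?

80.2 < SU < 124.2

From triangle RSU: |27.5 − 107.7| < SU < 27.5 + 107.7, i.e. 80.2 < SU < 135.2.
From triangle TSU: 9.4 < SU < 124.2.
Both must hold, so SU lies in the intersection.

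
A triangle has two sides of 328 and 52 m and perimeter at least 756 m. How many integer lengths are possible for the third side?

4

Triangle inequality: 276 < x < 380. Perimeter ≥ 756 gives x ≥ 756 − 328 − 52 = 376.
So 376 ≤ x < 380; integers 376 through 379: 4 values.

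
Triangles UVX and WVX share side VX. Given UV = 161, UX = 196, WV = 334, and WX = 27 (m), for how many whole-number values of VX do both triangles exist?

49

From triangle UVX: 35 < VX < 357.
From triangle WVX: 307 < VX < 361.
Intersection: 307 < VX < 357, so integers 308 through 356: 49 values.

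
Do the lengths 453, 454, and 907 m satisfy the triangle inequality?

No

The two shorter sides sum to 907, exactly equal to the longest side 907.
That gives only a degenerate (flat) triangle — the inequality must be strict.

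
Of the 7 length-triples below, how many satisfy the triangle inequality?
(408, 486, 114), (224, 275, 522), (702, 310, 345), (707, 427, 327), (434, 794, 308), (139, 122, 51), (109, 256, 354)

(114,408,486): 114+408 > 486 → valid
(224,275,522): 224+275 ≤ 522 → not valid
(310,345,702): 310+345 ≤ 702 → not valid
(327,427,707): 327+427 > 707 → valid
(308,434,794): 308+434 ≤ 794 → not valid
(51,122,139): 51+122 > 139 → valid
(109,256,354): 109+256 > 354 → valid
4 of the 7 triples form a triangle.

4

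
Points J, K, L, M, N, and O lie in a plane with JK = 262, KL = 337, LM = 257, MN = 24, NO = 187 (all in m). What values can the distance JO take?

The maximum is all hops collinear in one direction: 262 + 337 + 257 + 24 + 187 = 1067.
The longest hop is 337; the others sum to 730. Since 337 ≤ 730, the path can fold back on itself completely, so the minimum distance is 0.

0 ≤ JO ≤ 1067 m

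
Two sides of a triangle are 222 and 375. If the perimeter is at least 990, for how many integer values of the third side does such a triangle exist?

204

Triangle inequality: 153 < x < 597. Perimeter ≥ 990 gives x ≥ 990 − 222 − 375 = 393.
So 393 ≤ x < 597; integers 393 through 596: 204 values.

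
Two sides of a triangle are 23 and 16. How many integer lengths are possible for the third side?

31

The third side lies in the open interval (7, 39).
Integers from 8 to 38 inclusive: 38 − 8 + 1 = 31.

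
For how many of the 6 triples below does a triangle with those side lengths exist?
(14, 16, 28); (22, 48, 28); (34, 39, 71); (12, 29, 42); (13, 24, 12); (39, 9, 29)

4

(14,16,28): 14+16 > 28 → valid
(22,28,48): 22+28 > 48 → valid
(34,39,71): 34+39 > 71 → valid
(12,29,42): 12+29 ≤ 42 → not valid
(12,13,24): 12+13 > 24 → valid
(9,29,39): 9+29 ≤ 39 → not valid
4 of the 6 triples form a triangle.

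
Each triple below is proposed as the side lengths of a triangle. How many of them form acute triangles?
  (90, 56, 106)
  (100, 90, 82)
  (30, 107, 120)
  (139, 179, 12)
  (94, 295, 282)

(90,56,106): 56²+90² = 11236 = 106² → right
(100,90,82): 82²+90² = 14824 > 10000 = 100² → acute
(30,107,120): 30²+107² = 12349 < 14400 = 120² → obtuse
(139,179,12): 12+139 ≤ 179, not a triangle
(94,295,282): 94²+282² = 88360 > 87025 = 295² → acute
2 of the 5 are acute.

2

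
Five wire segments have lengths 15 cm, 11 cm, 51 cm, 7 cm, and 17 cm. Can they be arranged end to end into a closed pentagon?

For a pentagon, each side must be shorter than the sum of the others.
Here the longest side is 51, but the remaining 4 sides sum to only 50.

No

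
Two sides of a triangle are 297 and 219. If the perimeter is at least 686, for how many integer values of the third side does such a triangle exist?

Triangle inequality: 78 < x < 516. Perimeter ≥ 686 gives x ≥ 686 − 297 − 219 = 170.
So 170 ≤ x < 516; integers 170 through 515: 346 values.

346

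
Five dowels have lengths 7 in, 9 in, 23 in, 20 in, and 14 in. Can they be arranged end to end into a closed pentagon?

Yes

A pentagon exists iff every side is shorter than the sum of the others — equivalently, the longest side is less than the sum of the rest.
Longest side 23 < 50 (sum of the remaining 4), so yes.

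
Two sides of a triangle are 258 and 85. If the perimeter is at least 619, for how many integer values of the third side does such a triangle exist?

67

Triangle inequality: 173 < x < 343. Perimeter ≥ 619 gives x ≥ 619 − 258 − 85 = 276.
So 276 ≤ x < 343; integers 276 through 342: 67 values.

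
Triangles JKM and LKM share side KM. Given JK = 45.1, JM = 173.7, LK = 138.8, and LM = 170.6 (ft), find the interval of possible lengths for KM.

128.6 < KM < 218.8

From triangle JKM: |45.1 − 173.7| < KM < 45.1 + 173.7, i.e. 128.6 < KM < 218.8.
From triangle LKM: 31.8 < KM < 309.4.
Both must hold, so KM lies in the intersection.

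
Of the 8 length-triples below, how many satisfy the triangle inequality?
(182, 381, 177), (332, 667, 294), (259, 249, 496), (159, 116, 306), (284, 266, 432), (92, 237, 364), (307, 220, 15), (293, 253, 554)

2

(177,182,381): 177+182 ≤ 381 → not valid
(294,332,667): 294+332 ≤ 667 → not valid
(249,259,496): 249+259 > 496 → valid
(116,159,306): 116+159 ≤ 306 → not valid
(266,284,432): 266+284 > 432 → valid
(92,237,364): 92+237 ≤ 364 → not valid
(15,220,307): 15+220 ≤ 307 → not valid
(253,293,554): 253+293 ≤ 554 → not valid
2 of the 8 triples form a triangle.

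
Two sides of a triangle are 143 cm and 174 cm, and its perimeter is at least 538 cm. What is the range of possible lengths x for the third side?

221 ≤ x < 317

Triangle inequality alone gives 31 < x < 317.
The perimeter condition gives x ≥ 538 − 143 − 174 = 221.
Intersecting the two: 221 ≤ x < 317.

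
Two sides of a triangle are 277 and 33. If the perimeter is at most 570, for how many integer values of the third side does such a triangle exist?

16

Triangle inequality: 244 < x < 310. Perimeter ≤ 570 gives x ≤ 570 − 277 − 33 = 260.
So 244 < x ≤ 260; integers 245 through 260: 16 values.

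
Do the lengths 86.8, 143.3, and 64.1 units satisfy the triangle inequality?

Yes

The longest side is 143.3, and the other two sum to 150.9.
Since 150.9 > 143.3, the triangle inequality holds.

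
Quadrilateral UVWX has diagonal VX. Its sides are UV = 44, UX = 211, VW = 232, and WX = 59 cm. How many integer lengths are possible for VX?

From triangle UVX: 167 < VX < 255.
From triangle WVX: 173 < VX < 291.
Intersection: 173 < VX < 255, so integers 174 through 254: 81 values.

81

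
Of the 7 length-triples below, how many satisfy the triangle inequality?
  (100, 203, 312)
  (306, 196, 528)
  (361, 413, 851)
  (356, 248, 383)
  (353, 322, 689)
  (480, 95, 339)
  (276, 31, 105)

1

(100,203,312): 100+203 ≤ 312 → not valid
(196,306,528): 196+306 ≤ 528 → not valid
(361,413,851): 361+413 ≤ 851 → not valid
(248,356,383): 248+356 > 383 → valid
(322,353,689): 322+353 ≤ 689 → not valid
(95,339,480): 95+339 ≤ 480 → not valid
(31,105,276): 31+105 ≤ 276 → not valid
1 of the 7 triples forms a triangle.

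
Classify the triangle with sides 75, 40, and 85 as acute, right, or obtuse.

right

Compare the square of the longest side to the sum of squares of the other two: 40² + 75² = 7225 = 85².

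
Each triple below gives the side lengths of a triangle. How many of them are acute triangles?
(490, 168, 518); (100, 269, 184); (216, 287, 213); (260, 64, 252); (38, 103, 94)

1

(490,168,518): 168²+490² = 268324 = 518² → right
(100,269,184): 100²+184² = 43856 < 72361 = 269² → obtuse
(216,287,213): 213²+216² = 92025 > 82369 = 287² → acute
(260,64,252): 64²+252² = 67600 = 260² → right
(38,103,94): 38²+94² = 10280 < 10609 = 103² → obtuse
1 of the 5 is acute.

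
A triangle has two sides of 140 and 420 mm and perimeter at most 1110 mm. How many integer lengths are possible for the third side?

Triangle inequality: 280 < x < 560. Perimeter ≤ 1110 gives x ≤ 1110 − 140 − 420 = 550.
So 280 < x ≤ 550; integers 281 through 550: 270 values.

270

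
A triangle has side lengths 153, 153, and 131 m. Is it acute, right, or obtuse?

Compare the square of the longest side to the sum of squares of the other two: 131² + 153² = 40570 > 23409 = 153².

acute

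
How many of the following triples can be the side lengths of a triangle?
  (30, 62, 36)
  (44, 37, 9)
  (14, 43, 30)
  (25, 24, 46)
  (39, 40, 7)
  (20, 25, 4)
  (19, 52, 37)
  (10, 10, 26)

6

(30,36,62): 30+36 > 62 → valid
(9,37,44): 9+37 > 44 → valid
(14,30,43): 14+30 > 43 → valid
(24,25,46): 24+25 > 46 → valid
(7,39,40): 7+39 > 40 → valid
(4,20,25): 4+20 ≤ 25 → not valid
(19,37,52): 19+37 > 52 → valid
(10,10,26): 10+10 ≤ 26 → not valid
6 of the 8 triples form a triangle.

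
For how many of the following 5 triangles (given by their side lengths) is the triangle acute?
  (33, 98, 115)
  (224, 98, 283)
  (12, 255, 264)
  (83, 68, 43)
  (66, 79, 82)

(33,98,115): 33²+98² = 10693 < 13225 = 115² → obtuse
(224,98,283): 98²+224² = 59780 < 80089 = 283² → obtuse
(12,255,264): 12²+255² = 65169 < 69696 = 264² → obtuse
(83,68,43): 43²+68² = 6473 < 6889 = 83² → obtuse
(66,79,82): 66²+79² = 10597 > 6724 = 82² → acute
1 of the 5 is acute.

1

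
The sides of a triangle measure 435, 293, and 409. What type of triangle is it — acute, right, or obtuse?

acute

Compare the square of the longest side to the sum of squares of the other two: 293² + 409² = 253130 > 189225 = 435².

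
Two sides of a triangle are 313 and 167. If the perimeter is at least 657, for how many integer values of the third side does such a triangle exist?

303

Triangle inequality: 146 < x < 480. Perimeter ≥ 657 gives x ≥ 657 − 313 − 167 = 177.
So 177 ≤ x < 480; integers 177 through 479: 303 values.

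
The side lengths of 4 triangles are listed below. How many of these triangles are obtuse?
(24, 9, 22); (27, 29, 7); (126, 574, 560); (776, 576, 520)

(24,9,22): 9²+22² = 565 < 576 = 24² → obtuse
(27,29,7): 7²+27² = 778 < 841 = 29² → obtuse
(126,574,560): 126²+560² = 329476 = 574² → right
(776,576,520): 520²+576² = 602176 = 776² → right
2 of the 4 are obtuse.

2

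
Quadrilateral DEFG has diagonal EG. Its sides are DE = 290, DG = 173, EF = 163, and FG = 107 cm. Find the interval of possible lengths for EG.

From triangle DEG: |290 − 173| < EG < 290 + 173, i.e. 117 < EG < 463.
From triangle FEG: 56 < EG < 270.
Both must hold, so EG lies in the intersection.

117 < EG < 270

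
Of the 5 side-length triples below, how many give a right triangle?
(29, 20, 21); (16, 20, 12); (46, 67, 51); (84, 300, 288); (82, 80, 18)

4

(29,20,21): 20²+21² = 841 = 29² → right
(16,20,12): 12²+16² = 400 = 20² → right
(46,67,51): 46²+51² = 4717 > 4489 = 67² → acute
(84,300,288): 84²+288² = 90000 = 300² → right
(82,80,18): 18²+80² = 6724 = 82² → right
4 of the 5 are right.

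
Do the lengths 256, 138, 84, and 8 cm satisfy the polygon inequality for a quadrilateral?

No

For a quadrilateral, each side must be shorter than the sum of the others.
Here the longest side is 256, but the remaining 3 sides sum to only 230.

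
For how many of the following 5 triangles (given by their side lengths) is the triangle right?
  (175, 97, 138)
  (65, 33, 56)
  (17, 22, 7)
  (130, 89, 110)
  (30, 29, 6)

1

(175,97,138): 97²+138² = 28453 < 30625 = 175² → obtuse
(65,33,56): 33²+56² = 4225 = 65² → right
(17,22,7): 7²+17² = 338 < 484 = 22² → obtuse
(130,89,110): 89²+110² = 20021 > 16900 = 130² → acute
(30,29,6): 6²+29² = 877 < 900 = 30² → obtuse
1 of the 5 is right.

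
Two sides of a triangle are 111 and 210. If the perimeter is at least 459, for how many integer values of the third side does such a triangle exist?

183

Triangle inequality: 99 < x < 321. Perimeter ≥ 459 gives x ≥ 459 − 111 − 210 = 138.
So 138 ≤ x < 321; integers 138 through 320: 183 values.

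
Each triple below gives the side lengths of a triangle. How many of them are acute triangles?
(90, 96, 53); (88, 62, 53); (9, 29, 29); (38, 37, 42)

(90,96,53): 53²+90² = 10909 > 9216 = 96² → acute
(88,62,53): 53²+62² = 6653 < 7744 = 88² → obtuse
(9,29,29): 9²+29² = 922 > 841 = 29² → acute
(38,37,42): 37²+38² = 2813 > 1764 = 42² → acute
3 of the 4 are acute.

3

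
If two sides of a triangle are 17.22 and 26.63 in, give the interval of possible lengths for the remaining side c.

By the triangle inequality, c must be less than 17.22 + 26.63 = 43.85 and greater than |17.22 − 26.63| = 9.41.

9.41 < c < 43.85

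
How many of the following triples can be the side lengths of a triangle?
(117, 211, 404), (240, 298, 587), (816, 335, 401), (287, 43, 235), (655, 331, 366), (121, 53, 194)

1

(117,211,404): 117+211 ≤ 404 → not valid
(240,298,587): 240+298 ≤ 587 → not valid
(335,401,816): 335+401 ≤ 816 → not valid
(43,235,287): 43+235 ≤ 287 → not valid
(331,366,655): 331+366 > 655 → valid
(53,121,194): 53+121 ≤ 194 → not valid
1 of the 6 triples forms a triangle.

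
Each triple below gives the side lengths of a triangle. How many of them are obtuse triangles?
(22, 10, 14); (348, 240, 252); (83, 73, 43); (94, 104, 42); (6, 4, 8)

(22,10,14): 10²+14² = 296 < 484 = 22² → obtuse
(348,240,252): 240²+252² = 121104 = 348² → right
(83,73,43): 43²+73² = 7178 > 6889 = 83² → acute
(94,104,42): 42²+94² = 10600 < 10816 = 104² → obtuse
(6,4,8): 4²+6² = 52 < 64 = 8² → obtuse
3 of the 5 are obtuse.

3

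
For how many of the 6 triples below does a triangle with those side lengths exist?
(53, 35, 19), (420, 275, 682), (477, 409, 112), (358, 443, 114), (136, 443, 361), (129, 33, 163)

5

(19,35,53): 19+35 > 53 → valid
(275,420,682): 275+420 > 682 → valid
(112,409,477): 112+409 > 477 → valid
(114,358,443): 114+358 > 443 → valid
(136,361,443): 136+361 > 443 → valid
(33,129,163): 33+129 ≤ 163 → not valid
5 of the 6 triples form a triangle.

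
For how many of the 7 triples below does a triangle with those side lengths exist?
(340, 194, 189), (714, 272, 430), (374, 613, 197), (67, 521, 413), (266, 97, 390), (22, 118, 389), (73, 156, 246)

1

(189,194,340): 189+194 > 340 → valid
(272,430,714): 272+430 ≤ 714 → not valid
(197,374,613): 197+374 ≤ 613 → not valid
(67,413,521): 67+413 ≤ 521 → not valid
(97,266,390): 97+266 ≤ 390 → not valid
(22,118,389): 22+118 ≤ 389 → not valid
(73,156,246): 73+156 ≤ 246 → not valid
1 of the 7 triples forms a triangle.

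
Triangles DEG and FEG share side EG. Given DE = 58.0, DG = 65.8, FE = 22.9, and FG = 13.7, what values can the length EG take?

From triangle DEG: |58.0 − 65.8| < EG < 58.0 + 65.8, i.e. 7.8 < EG < 123.8.
From triangle FEG: 9.2 < EG < 36.6.
Both must hold, so EG lies in the intersection.

9.2 < EG < 36.6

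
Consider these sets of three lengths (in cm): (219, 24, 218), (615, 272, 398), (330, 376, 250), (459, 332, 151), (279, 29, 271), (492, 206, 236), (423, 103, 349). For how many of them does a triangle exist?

6

(24,218,219): 24+218 > 219 → valid
(272,398,615): 272+398 > 615 → valid
(250,330,376): 250+330 > 376 → valid
(151,332,459): 151+332 > 459 → valid
(29,271,279): 29+271 > 279 → valid
(206,236,492): 206+236 ≤ 492 → not valid
(103,349,423): 103+349 > 423 → valid
6 of the 7 triples form a triangle.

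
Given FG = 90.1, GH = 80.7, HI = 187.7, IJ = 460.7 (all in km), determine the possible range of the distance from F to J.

The maximum is all hops collinear in one direction: 90.1 + 80.7 + 187.7 + 460.7 = 819.2.
The longest hop is 460.7; the others sum to 358.5. Folding the others back against it leaves at least 460.7 − 358.5 = 102.2.

102.2 ≤ FJ ≤ 819.2 km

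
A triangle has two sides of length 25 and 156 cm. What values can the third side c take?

131 < c < 181 (cm)

By the triangle inequality, c must be less than 25 + 156 = 181 and greater than |25 − 156| = 131.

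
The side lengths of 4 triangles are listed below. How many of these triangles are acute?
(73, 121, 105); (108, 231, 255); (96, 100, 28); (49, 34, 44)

(73,121,105): 73²+105² = 16354 > 14641 = 121² → acute
(108,231,255): 108²+231² = 65025 = 255² → right
(96,100,28): 28²+96² = 10000 = 100² → right
(49,34,44): 34²+44² = 3092 > 2401 = 49² → acute
2 of the 4 are acute.

2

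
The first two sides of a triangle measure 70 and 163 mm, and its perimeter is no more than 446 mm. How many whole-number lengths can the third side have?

120

Triangle inequality: 93 < x < 233. Perimeter ≤ 446 gives x ≤ 446 − 70 − 163 = 213.
So 93 < x ≤ 213; integers 94 through 213: 120 values.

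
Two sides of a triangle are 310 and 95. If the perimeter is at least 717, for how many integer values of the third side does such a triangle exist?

93

Triangle inequality: 215 < x < 405. Perimeter ≥ 717 gives x ≥ 717 − 310 − 95 = 312.
So 312 ≤ x < 405; integers 312 through 404: 93 values.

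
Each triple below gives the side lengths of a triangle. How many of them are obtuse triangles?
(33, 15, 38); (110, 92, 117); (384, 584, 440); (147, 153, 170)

1

(33,15,38): 15²+33² = 1314 < 1444 = 38² → obtuse
(110,92,117): 92²+110² = 20564 > 13689 = 117² → acute
(384,584,440): 384²+440² = 341056 = 584² → right
(147,153,170): 147²+153² = 45018 > 28900 = 170² → acute
1 of the 4 is obtuse.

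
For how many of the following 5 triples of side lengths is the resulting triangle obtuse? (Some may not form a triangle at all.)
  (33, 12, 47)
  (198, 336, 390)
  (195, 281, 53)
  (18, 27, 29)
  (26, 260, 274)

1

(33,12,47): 12+33 ≤ 47, not a triangle
(198,336,390): 198²+336² = 152100 = 390² → right
(195,281,53): 53+195 ≤ 281, not a triangle
(18,27,29): 18²+27² = 1053 > 841 = 29² → acute
(26,260,274): 26²+260² = 68276 < 75076 = 274² → obtuse
1 of the 5 is obtuse.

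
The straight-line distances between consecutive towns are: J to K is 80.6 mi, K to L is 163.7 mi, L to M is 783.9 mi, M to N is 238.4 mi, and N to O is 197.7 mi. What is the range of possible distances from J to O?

103.5 ≤ JO ≤ 1464.3 mi

The maximum is all hops collinear in one direction: 80.6 + 163.7 + 783.9 + 238.4 + 197.7 = 1464.3.
The longest hop is 783.9; the others sum to 680.4. Folding the others back against it leaves at least 783.9 − 680.4 = 103.5.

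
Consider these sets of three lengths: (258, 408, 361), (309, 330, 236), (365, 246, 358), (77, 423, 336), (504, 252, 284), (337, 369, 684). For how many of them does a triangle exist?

5

(258,361,408): 258+361 > 408 → valid
(236,309,330): 236+309 > 330 → valid
(246,358,365): 246+358 > 365 → valid
(77,336,423): 77+336 ≤ 423 → not valid
(252,284,504): 252+284 > 504 → valid
(337,369,684): 337+369 > 684 → valid
5 of the 6 triples form a triangle.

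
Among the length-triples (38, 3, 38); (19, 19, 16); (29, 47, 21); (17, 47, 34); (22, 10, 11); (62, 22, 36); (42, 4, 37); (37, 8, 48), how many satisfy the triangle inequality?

(3,38,38): 3+38 > 38 → valid
(16,19,19): 16+19 > 19 → valid
(21,29,47): 21+29 > 47 → valid
(17,34,47): 17+34 > 47 → valid
(10,11,22): 10+11 ≤ 22 → not valid
(22,36,62): 22+36 ≤ 62 → not valid
(4,37,42): 4+37 ≤ 42 → not valid
(8,37,48): 8+37 ≤ 48 → not valid
4 of the 8 triples form a triangle.

4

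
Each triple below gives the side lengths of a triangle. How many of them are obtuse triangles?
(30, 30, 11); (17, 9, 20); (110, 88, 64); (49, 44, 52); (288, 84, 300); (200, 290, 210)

(30,30,11): 11²+30² = 1021 > 900 = 30² → acute
(17,9,20): 9²+17² = 370 < 400 = 20² → obtuse
(110,88,64): 64²+88² = 11840 < 12100 = 110² → obtuse
(49,44,52): 44²+49² = 4337 > 2704 = 52² → acute
(288,84,300): 84²+288² = 90000 = 300² → right
(200,290,210): 200²+210² = 84100 = 290² → right
2 of the 6 are obtuse.

2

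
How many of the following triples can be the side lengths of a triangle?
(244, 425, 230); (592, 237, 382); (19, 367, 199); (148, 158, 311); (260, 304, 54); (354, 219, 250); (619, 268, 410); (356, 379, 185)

(230,244,425): 230+244 > 425 → valid
(237,382,592): 237+382 > 592 → valid
(19,199,367): 19+199 ≤ 367 → not valid
(148,158,311): 148+158 ≤ 311 → not valid
(54,260,304): 54+260 > 304 → valid
(219,250,354): 219+250 > 354 → valid
(268,410,619): 268+410 > 619 → valid
(185,356,379): 185+356 > 379 → valid
6 of the 8 triples form a triangle.

6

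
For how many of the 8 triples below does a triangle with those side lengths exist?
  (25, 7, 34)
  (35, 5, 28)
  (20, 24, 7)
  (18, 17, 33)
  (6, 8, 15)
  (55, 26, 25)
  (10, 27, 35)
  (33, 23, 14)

(7,25,34): 7+25 ≤ 34 → not valid
(5,28,35): 5+28 ≤ 35 → not valid
(7,20,24): 7+20 > 24 → valid
(17,18,33): 17+18 > 33 → valid
(6,8,15): 6+8 ≤ 15 → not valid
(25,26,55): 25+26 ≤ 55 → not valid
(10,27,35): 10+27 > 35 → valid
(14,23,33): 14+23 > 33 → valid
4 of the 8 triples form a triangle.

4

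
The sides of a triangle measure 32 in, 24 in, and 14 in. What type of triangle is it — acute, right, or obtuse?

Compare the square of the longest side to the sum of squares of the other two: 14² + 24² = 772 < 1024 = 32².

obtuse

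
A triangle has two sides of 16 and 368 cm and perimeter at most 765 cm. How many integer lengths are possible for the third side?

29

Triangle inequality: 352 < x < 384. Perimeter ≤ 765 gives x ≤ 765 − 16 − 368 = 381.
So 352 < x ≤ 381; integers 353 through 381: 29 values.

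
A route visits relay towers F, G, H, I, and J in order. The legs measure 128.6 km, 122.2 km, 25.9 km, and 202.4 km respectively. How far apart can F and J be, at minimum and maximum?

0 ≤ FJ ≤ 479.1 km

The maximum is all hops collinear in one direction: 128.6 + 122.2 + 25.9 + 202.4 = 479.1.
The longest hop is 202.4; the others sum to 276.7. Since 202.4 ≤ 276.7, the path can fold back on itself completely, so the minimum distance is 0.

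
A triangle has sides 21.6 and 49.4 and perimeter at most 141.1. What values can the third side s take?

Triangle inequality alone gives 27.8 < s < 71.0.
The perimeter condition gives s ≤ 141.1 − 21.6 − 49.4 = 70.1.
Intersecting the two: 27.8 < s ≤ 70.1.

27.8 < s ≤ 70.1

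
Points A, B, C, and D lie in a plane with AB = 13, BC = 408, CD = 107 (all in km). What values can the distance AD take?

The maximum is all hops collinear in one direction: 13 + 408 + 107 = 528.
The longest hop is 408; the others sum to 120. Folding the others back against it leaves at least 408 − 120 = 288.

288 ≤ AD ≤ 528 km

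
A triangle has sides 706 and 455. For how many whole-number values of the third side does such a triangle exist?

909

The third side lies in the open interval (251, 1161).
Integers from 252 to 1160 inclusive: 1160 − 252 + 1 = 909.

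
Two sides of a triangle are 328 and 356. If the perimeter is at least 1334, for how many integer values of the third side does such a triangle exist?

34

Triangle inequality: 28 < x < 684. Perimeter ≥ 1334 gives x ≥ 1334 − 328 − 356 = 650.
So 650 ≤ x < 684; integers 650 through 683: 34 values.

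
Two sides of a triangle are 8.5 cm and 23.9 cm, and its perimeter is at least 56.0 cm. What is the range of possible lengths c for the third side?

Triangle inequality alone gives 15.4 < c < 32.4.
The perimeter condition gives c ≥ 56.0 − 8.5 − 23.9 = 23.6.
Intersecting the two: 23.6 ≤ c < 32.4.

23.6 ≤ c < 32.4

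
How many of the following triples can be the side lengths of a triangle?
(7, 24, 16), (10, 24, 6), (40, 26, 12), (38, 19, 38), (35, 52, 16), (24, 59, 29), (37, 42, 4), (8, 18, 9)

(7,16,24): 7+16 ≤ 24 → not valid
(6,10,24): 6+10 ≤ 24 → not valid
(12,26,40): 12+26 ≤ 40 → not valid
(19,38,38): 19+38 > 38 → valid
(16,35,52): 16+35 ≤ 52 → not valid
(24,29,59): 24+29 ≤ 59 → not valid
(4,37,42): 4+37 ≤ 42 → not valid
(8,9,18): 8+9 ≤ 18 → not valid
1 of the 8 triples forms a triangle.

1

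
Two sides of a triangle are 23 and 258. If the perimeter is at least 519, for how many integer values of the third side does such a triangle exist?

Triangle inequality: 235 < x < 281. Perimeter ≥ 519 gives x ≥ 519 − 23 − 258 = 238.
So 238 ≤ x < 281; integers 238 through 280: 43 values.

43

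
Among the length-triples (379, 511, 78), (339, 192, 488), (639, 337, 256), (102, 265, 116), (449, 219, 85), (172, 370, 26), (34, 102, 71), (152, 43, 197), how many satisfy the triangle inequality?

(78,379,511): 78+379 ≤ 511 → not valid
(192,339,488): 192+339 > 488 → valid
(256,337,639): 256+337 ≤ 639 → not valid
(102,116,265): 102+116 ≤ 265 → not valid
(85,219,449): 85+219 ≤ 449 → not valid
(26,172,370): 26+172 ≤ 370 → not valid
(34,71,102): 34+71 > 102 → valid
(43,152,197): 43+152 ≤ 197 → not valid
2 of the 8 triples form a triangle.

2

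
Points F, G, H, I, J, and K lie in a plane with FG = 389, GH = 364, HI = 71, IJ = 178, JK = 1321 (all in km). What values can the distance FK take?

The maximum is all hops collinear in one direction: 389 + 364 + 71 + 178 + 1321 = 2323.
The longest hop is 1321; the others sum to 1002. Folding the others back against it leaves at least 1321 − 1002 = 319.

319 ≤ FK ≤ 2323 km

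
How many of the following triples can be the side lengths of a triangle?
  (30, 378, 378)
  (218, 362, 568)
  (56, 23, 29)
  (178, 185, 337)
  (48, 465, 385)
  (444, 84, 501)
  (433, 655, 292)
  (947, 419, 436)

(30,378,378): 30+378 > 378 → valid
(218,362,568): 218+362 > 568 → valid
(23,29,56): 23+29 ≤ 56 → not valid
(178,185,337): 178+185 > 337 → valid
(48,385,465): 48+385 ≤ 465 → not valid
(84,444,501): 84+444 > 501 → valid
(292,433,655): 292+433 > 655 → valid
(419,436,947): 419+436 ≤ 947 → not valid
5 of the 8 triples form a triangle.

5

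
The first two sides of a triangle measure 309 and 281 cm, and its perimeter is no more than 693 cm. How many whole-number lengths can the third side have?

Triangle inequality: 28 < x < 590. Perimeter ≤ 693 gives x ≤ 693 − 309 − 281 = 103.
So 28 < x ≤ 103; integers 29 through 103: 75 values.

75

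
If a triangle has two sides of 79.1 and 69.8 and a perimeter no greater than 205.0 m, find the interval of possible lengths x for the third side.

9.3 < x ≤ 56.1

Triangle inequality alone gives 9.3 < x < 148.9.
The perimeter condition gives x ≤ 205.0 − 79.1 − 69.8 = 56.1.
Intersecting the two: 9.3 < x ≤ 56.1.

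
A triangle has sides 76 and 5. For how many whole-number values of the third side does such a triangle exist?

9

The third side lies in the open interval (71, 81).
Integers from 72 to 80 inclusive: 80 − 72 + 1 = 9.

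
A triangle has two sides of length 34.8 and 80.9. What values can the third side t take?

By the triangle inequality, t must be less than 34.8 + 80.9 = 115.7 and greater than |34.8 − 80.9| = 46.1.

46.1 < t < 115.7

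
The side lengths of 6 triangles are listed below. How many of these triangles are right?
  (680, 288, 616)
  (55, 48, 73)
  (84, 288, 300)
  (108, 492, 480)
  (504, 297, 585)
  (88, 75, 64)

5

(680,288,616): 288²+616² = 462400 = 680² → right
(55,48,73): 48²+55² = 5329 = 73² → right
(84,288,300): 84²+288² = 90000 = 300² → right
(108,492,480): 108²+480² = 242064 = 492² → right
(504,297,585): 297²+504² = 342225 = 585² → right
(88,75,64): 64²+75² = 9721 > 7744 = 88² → acute
5 of the 6 are right.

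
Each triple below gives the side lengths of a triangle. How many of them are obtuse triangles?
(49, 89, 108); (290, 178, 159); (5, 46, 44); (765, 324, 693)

3

(49,89,108): 49²+89² = 10322 < 11664 = 108² → obtuse
(290,178,159): 159²+178² = 56965 < 84100 = 290² → obtuse
(5,46,44): 5²+44² = 1961 < 2116 = 46² → obtuse
(765,324,693): 324²+693² = 585225 = 765² → right
3 of the 4 are obtuse.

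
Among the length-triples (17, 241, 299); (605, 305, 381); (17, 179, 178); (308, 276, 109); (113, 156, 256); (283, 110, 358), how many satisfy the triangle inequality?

(17,241,299): 17+241 ≤ 299 → not valid
(305,381,605): 305+381 > 605 → valid
(17,178,179): 17+178 > 179 → valid
(109,276,308): 109+276 > 308 → valid
(113,156,256): 113+156 > 256 → valid
(110,283,358): 110+283 > 358 → valid
5 of the 6 triples form a triangle.

5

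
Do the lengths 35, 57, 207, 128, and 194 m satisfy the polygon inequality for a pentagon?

Yes

A pentagon exists iff every side is shorter than the sum of the others — equivalently, the longest side is less than the sum of the rest.
Longest side 207 < 414 (sum of the remaining 4), so yes.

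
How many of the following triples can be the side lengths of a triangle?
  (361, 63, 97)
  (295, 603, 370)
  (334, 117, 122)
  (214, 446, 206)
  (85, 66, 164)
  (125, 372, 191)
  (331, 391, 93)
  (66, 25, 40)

2

(63,97,361): 63+97 ≤ 361 → not valid
(295,370,603): 295+370 > 603 → valid
(117,122,334): 117+122 ≤ 334 → not valid
(206,214,446): 206+214 ≤ 446 → not valid
(66,85,164): 66+85 ≤ 164 → not valid
(125,191,372): 125+191 ≤ 372 → not valid
(93,331,391): 93+331 > 391 → valid
(25,40,66): 25+40 ≤ 66 → not valid
2 of the 8 triples form a triangle.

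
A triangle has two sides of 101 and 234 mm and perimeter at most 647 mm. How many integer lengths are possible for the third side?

179

Triangle inequality: 133 < x < 335. Perimeter ≤ 647 gives x ≤ 647 − 101 − 234 = 312.
So 133 < x ≤ 312; integers 134 through 312: 179 values.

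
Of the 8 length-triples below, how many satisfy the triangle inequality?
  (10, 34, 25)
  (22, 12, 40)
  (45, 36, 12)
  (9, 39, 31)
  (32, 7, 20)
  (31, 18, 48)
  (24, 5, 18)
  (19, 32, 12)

4

(10,25,34): 10+25 > 34 → valid
(12,22,40): 12+22 ≤ 40 → not valid
(12,36,45): 12+36 > 45 → valid
(9,31,39): 9+31 > 39 → valid
(7,20,32): 7+20 ≤ 32 → not valid
(18,31,48): 18+31 > 48 → valid
(5,18,24): 5+18 ≤ 24 → not valid
(12,19,32): 12+19 ≤ 32 → not valid
4 of the 8 triples form a triangle.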